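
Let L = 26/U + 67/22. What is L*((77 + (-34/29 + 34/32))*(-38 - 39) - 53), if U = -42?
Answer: -1035699747/71456 ≈ -14494.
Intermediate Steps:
L = 1121/462 (L = 26/(-42) + 67/22 = 26*(-1/42) + 67*(1/22) = -13/21 + 67/22 = 1121/462 ≈ 2.4264)
L*((77 + (-34/29 + 34/32))*(-38 - 39) - 53) = 1121*((77 + (-34/29 + 34/32))*(-38 - 39) - 53)/462 = 1121*((77 + (-34*1/29 + 34*(1/32)))*(-77) - 53)/462 = 1121*((77 + (-34/29 + 17/16))*(-77) - 53)/462 = 1121*((77 - 51/464)*(-77) - 53)/462 = 1121*((35677/464)*(-77) - 53)/462 = 1121*(-2747129/464 - 53)/462 = (1121/462)*(-2771721/464) = -1035699747/71456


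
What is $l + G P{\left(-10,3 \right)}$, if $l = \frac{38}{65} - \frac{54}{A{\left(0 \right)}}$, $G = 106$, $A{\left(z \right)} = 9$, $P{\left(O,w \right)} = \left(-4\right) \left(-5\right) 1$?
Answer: $\frac{137448}{65} \approx 2114.6$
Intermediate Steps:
$P{\left(O,w \right)} = 20$ ($P{\left(O,w \right)} = 20 \cdot 1 = 20$)
$l = - \frac{352}{65}$ ($l = \frac{38}{65} - \frac{54}{9} = 38 \cdot \frac{1}{65} - 6 = \frac{38}{65} - 6 = - \frac{352}{65} \approx -5.4154$)
$l + G P{\left(-10,3 \right)} = - \frac{352}{65} + 106 \cdot 20 = - \frac{352}{65} + 2120 = \frac{137448}{65}$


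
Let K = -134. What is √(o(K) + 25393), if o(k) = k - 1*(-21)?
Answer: 8*√395 ≈ 159.00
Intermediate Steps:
o(k) = 21 + k (o(k) = k + 21 = 21 + k)
√(o(K) + 25393) = √((21 - 134) + 25393) = √(-113 + 25393) = √25280 = 8*√395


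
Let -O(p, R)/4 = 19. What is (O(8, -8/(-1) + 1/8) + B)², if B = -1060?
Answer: 1290496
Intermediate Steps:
O(p, R) = -76 (O(p, R) = -4*19 = -76)
(O(8, -8/(-1) + 1/8) + B)² = (-76 - 1060)² = (-1136)² = 1290496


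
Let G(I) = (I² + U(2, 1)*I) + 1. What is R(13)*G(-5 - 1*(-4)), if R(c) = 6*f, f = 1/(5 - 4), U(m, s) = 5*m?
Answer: -48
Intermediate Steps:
f = 1 (f = 1/1 = 1)
R(c) = 6 (R(c) = 6*1 = 6)
G(I) = 1 + I² + 10*I (G(I) = (I² + (5*2)*I) + 1 = (I² + 10*I) + 1 = 1 + I² + 10*I)
R(13)*G(-5 - 1*(-4)) = 6*(1 + (-5 - 1*(-4))² + 10*(-5 - 1*(-4))) = 6*(1 + (-5 + 4)² + 10*(-5 + 4)) = 6*(1 + (-1)² + 10*(-1)) = 6*(1 + 1 - 10) = 6*(-8) = -48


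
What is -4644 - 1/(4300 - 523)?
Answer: -17540389/3777 ≈ -4644.0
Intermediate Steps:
-4644 - 1/(4300 - 523) = -4644 - 1/3777 = -17540389/3777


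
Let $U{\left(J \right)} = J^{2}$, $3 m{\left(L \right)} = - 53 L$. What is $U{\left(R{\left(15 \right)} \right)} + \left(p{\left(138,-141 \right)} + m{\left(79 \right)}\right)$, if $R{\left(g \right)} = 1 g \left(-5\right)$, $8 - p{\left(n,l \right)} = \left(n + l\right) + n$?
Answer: $\frac{12307}{3} \approx 4102.3$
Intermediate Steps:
$m{\left(L \right)} = - \frac{53 L}{3}$ ($m{\left(L \right)} = \frac{\left(-53\right) L}{3} = - \frac{53 L}{3}$)
$p{\left(n,l \right)} = 8 - l - 2 n$ ($p{\left(n,l \right)} = 8 - \left(\left(n + l\right) + n\right) = 8 - \left(\left(l + n\right) + n\right) = 8 - \left(l + 2 n\right) = 8 - l - 2 n$)
$R{\left(g \right)} = - 5 g$ ($R{\left(g \right)} = g \left(-5\right) = - 5 g$)
$U{\left(R{\left(15 \right)} \right)} + \left(p{\left(138,-141 \right)} + m{\left(79 \right)}\right) = \left(\left(-5\right) 15\right)^{2} - \frac{4568}{3} = \left(-75\right)^{2} + \left(\left(8 + 141 - 276\right) - \frac{4187}{3}\right) = 5625 - \frac{4568}{3} = \frac{12307}{3}$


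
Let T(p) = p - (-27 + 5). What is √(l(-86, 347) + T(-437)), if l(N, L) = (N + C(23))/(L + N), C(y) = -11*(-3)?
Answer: 4*I*√196417/87 ≈ 20.377*I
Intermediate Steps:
C(y) = 33
l(N, L) = (33 + N)/(L + N) (l(N, L) = (N + 33)/(L + N) = (33 + N)/(L + N))
T(p) = 22 + p (T(p) = p - 1*(-22) = p + 22 = 22 + p)
√(l(-86, 347) + T(-437)) = √((33 - 86)/(347 - 86) + (22 - 437)) = √(-53/261 - 415) = √(-108368/261) = 4*I*√196417/87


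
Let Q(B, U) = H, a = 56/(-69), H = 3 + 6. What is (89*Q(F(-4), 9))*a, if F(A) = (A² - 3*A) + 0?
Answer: -14952/23 ≈ -650.09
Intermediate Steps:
H = 9
F(A) = A² - 3*A
a = -56/69 (a = 56*(-1/69) = -56/69 ≈ -0.81159)
Q(B, U) = 9
(89*Q(F(-4), 9))*a = (89*9)*(-56/69) = 801*(-56/69) = -14952/23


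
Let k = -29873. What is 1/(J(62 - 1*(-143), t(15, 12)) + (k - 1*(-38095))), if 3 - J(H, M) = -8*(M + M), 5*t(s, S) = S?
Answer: 5/41317 ≈ 0.00012102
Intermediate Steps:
t(s, S) = S/5
J(H, M) = 3 + 16*M (J(H, M) = 3 - (-8)*(M + M) = 3 - (-8)*2*M = 3 - (-16)*M = 3 + 16*M)
1/(J(62 - 1*(-143), t(15, 12)) + (k - 1*(-38095))) = 1/((3 + 16*((1/5)*12)) + (-29873 - 1*(-38095))) = 1/((3 + 16*(12/5)) + (-29873 + 38095)) = 1/((3 + 192/5) + 8222) = 1/(207/5 + 8222) = 1/(41317/5) = 5/41317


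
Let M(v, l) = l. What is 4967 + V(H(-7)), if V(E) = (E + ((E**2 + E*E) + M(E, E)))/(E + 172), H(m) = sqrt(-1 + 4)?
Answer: 146929853/29581 + 338*sqrt(3)/29581 ≈ 4967.1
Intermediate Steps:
H(m) = sqrt(3)
V(E) = (2*E + 2*E**2)/(172 + E) (V(E) = (E + ((E**2 + E*E) + E))/(E + 172) = (E + ((E**2 + E**2) + E))/(172 + E) = (E + (2*E**2 + E))/(172 + E) = (E + (E + 2*E**2))/(172 + E) = (2*E + 2*E**2)/(172 + E))
4967 + V(H(-7)) = 4967 + 2*sqrt(3)*(1 + sqrt(3))/(172 + sqrt(3))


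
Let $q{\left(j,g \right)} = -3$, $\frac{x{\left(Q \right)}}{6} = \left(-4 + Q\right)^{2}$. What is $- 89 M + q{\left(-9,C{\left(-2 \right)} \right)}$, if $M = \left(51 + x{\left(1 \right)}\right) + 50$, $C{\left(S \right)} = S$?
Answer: $-13798$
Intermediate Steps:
$x{\left(Q \right)} = 6 \left(-4 + Q\right)^{2}$
$M = 155$ ($M = \left(51 + 6 \left(-4 + 1\right)^{2}\right) + 50 = \left(51 + 6 \left(-3\right)^{2}\right) + 50 = \left(51 + 6 \cdot 9\right) + 50 = \left(51 + 54\right) + 50 = 105 + 50 = 155$)
$- 89 M + q{\left(-9,C{\left(-2 \right)} \right)} = \left(-89\right) 155 - 3 = -13795 - 3 = -13798$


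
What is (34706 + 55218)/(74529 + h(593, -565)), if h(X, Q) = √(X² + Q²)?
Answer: 6701945796/5553900967 - 89924*√670874/5553900967 ≈ 1.1934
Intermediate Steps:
h(X, Q) = √(Q² + X²)
(34706 + 55218)/(74529 + h(593, -565)) = (34706 + 55218)/(74529 + √((-565)² + 593²)) = 89924/(74529 + √(319225 + 351649)) = 89924/(74529 + √670874)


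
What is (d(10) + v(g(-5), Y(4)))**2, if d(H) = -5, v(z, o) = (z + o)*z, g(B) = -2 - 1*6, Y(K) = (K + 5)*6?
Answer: 139129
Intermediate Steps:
Y(K) = 30 + 6*K (Y(K) = (5 + K)*6 = 30 + 6*K)
g(B) = -8 (g(B) = -2 - 6 = -8)
v(z, o) = z*(o + z) (v(z, o) = (o + z)*z = z*(o + z))
(d(10) + v(g(-5), Y(4)))**2 = (-5 - 8*((30 + 6*4) - 8))**2 = (-5 - 8*((30 + 24) - 8))**2 = (-5 - 8*(54 - 8))**2 = (-5 - 8*46)**2 = (-5 - 368)**2 = (-373)**2 = 139129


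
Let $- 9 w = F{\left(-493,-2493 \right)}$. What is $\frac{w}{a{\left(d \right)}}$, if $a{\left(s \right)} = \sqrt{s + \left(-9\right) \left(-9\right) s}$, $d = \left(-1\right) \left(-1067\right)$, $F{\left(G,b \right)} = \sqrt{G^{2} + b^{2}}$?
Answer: $- \frac{\sqrt{141261206603}}{393723} \approx -0.9546$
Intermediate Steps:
$d = 1067$
$a{\left(s \right)} = \sqrt{82} \sqrt{s}$ ($a{\left(s \right)} = \sqrt{s + 81 s} = \sqrt{82 s} = \sqrt{82} \sqrt{s}$)
$w = - \frac{\sqrt{6458098}}{9}$ ($w = - \frac{\sqrt{\left(-493\right)^{2} + \left(-2493\right)^{2}}}{9} = - \frac{\sqrt{243049 + 6215049}}{9} = - \frac{\sqrt{6458098}}{9} \approx -282.36$)
$\frac{w}{a{\left(d \right)}} = \frac{\left(- \frac{1}{9}\right) \sqrt{6458098}}{\sqrt{82} \sqrt{1067}} = \frac{\left(- \frac{1}{9}\right) \sqrt{6458098}}{\sqrt{87494}} = - \frac{\sqrt{6458098}}{9} \frac{\sqrt{87494}}{87494} = - \frac{\sqrt{141261206603}}{393723}$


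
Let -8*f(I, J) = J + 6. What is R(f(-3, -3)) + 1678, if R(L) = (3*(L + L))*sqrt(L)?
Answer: 1678 - 9*I*sqrt(6)/16 ≈ 1678.0 - 1.3778*I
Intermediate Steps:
f(I, J) = -3/4 - J/8 (f(I, J) = -(J + 6)/8 = -(6 + J)/8 = -3/4 - J/8)
R(L) = 6*L**(3/2) (R(L) = (3*(2*L))*sqrt(L) = (6*L)*sqrt(L) = 6*L**(3/2))
R(f(-3, -3)) + 1678 = 6*(-3/4 - 1/8*(-3))**(3/2) + 1678 = 6*(-3/4 + 3/8)**(3/2) + 1678 = 6*(-3/8)**(3/2) + 1678 = 6*(-3*I*sqrt(6)/32) + 1678 = -9*I*sqrt(6)/16 + 1678 = 1678 - 9*I*sqrt(6)/16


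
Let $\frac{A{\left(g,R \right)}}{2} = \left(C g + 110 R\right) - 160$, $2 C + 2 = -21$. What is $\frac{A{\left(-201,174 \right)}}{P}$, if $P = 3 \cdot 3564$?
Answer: $\frac{42583}{10692} \approx 3.9827$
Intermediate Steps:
$C = - \frac{23}{2}$ ($C = -1 + \frac{1}{2} \left(-21\right) = -1 - \frac{21}{2} = - \frac{23}{2} \approx -11.5$)
$P = 10692$
$A{\left(g,R \right)} = -320 - 23 g + 220 R$ ($A{\left(g,R \right)} = 2 \left(\left(- \frac{23 g}{2} + 110 R\right) - 160\right) = 2 \left(\left(110 R - \frac{23 g}{2}\right) - 160\right) = 2 \left(-160 + 110 R - \frac{23 g}{2}\right) = -320 - 23 g + 220 R$)
$\frac{A{\left(-201,174 \right)}}{P} = \frac{-320 - -4623 + 220 \cdot 174}{10692} = \left(-320 + 4623 + 38280\right) \frac{1}{10692} = 42583 \cdot \frac{1}{10692} = \frac{42583}{10692}$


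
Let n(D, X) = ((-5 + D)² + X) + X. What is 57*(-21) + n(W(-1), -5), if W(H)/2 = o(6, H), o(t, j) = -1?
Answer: -1158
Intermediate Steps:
W(H) = -2 (W(H) = 2*(-1) = -2)
n(D, X) = (-5 + D)² + 2*X (n(D, X) = (X + (-5 + D)²) + X = (-5 + D)² + 2*X)
57*(-21) + n(W(-1), -5) = 57*(-21) + ((-5 - 2)² + 2*(-5)) = -1197 + ((-7)² - 10) = -1197 + (49 - 10) = -1197 + 39 = -1158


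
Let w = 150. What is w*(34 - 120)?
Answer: -12900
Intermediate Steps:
w*(34 - 120) = 150*(34 - 120) = 150*(-86) = -12900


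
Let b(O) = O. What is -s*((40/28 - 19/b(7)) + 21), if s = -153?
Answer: 21114/7 ≈ 3016.3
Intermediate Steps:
-s*((40/28 - 19/b(7)) + 21) = -(-153)*((40/28 - 19/7) + 21) = -(-153)*((40*(1/28) - 19*⅐) + 21) = -(-153)*((10/7 - 19/7) + 21) = -(-153)*(-9/7 + 21) = -(-153)*138/7 = -1*(-21114/7) = 21114/7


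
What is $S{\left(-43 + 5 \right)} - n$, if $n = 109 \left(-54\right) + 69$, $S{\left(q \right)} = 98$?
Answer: $5915$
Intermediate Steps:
$n = -5817$ ($n = -5886 + 69 = -5817$)
$S{\left(-43 + 5 \right)} - n = 98 - -5817 = 98 + 5817 = 5915$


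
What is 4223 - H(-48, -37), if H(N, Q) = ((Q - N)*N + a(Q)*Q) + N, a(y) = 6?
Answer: 5021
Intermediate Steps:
H(N, Q) = N + 6*Q + N*(Q - N) (H(N, Q) = ((Q - N)*N + 6*Q) + N = (N*(Q - N) + 6*Q) + N = (6*Q + N*(Q - N)) + N = N + 6*Q + N*(Q - N))
4223 - H(-48, -37) = 4223 - (-48 - 1*(-48)² + 6*(-37) - 48*(-37)) = 4223 - (-48 - 1*2304 - 222 + 1776) = 4223 - (-48 - 2304 - 222 + 1776) = 4223 - 1*(-798) = 4223 + 798 = 5021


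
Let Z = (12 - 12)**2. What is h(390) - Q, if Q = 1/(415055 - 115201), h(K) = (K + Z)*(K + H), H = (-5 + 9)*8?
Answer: 49349971319/299854 ≈ 1.6458e+5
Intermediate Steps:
Z = 0 (Z = 0**2 = 0)
H = 32 (H = 4*8 = 32)
h(K) = K*(32 + K) (h(K) = (K + 0)*(K + 32) = K*(32 + K))
Q = 1/299854 ≈ 3.3350e-6
h(390) - Q = 390*(32 + 390) - 1*1/299854 = 390*422 - 1/299854 = 164580 - 1/299854 = 49349971319/299854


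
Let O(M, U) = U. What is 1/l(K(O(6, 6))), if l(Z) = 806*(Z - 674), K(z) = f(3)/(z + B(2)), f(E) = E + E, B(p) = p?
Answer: -2/1085279 ≈ -1.8428e-6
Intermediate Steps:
f(E) = 2*E
K(z) = 6/(2 + z) (K(z) = (2*3)/(z + 2) = 6/(2 + z))
l(Z) = -543244 + 806*Z (l(Z) = 806*(-674 + Z) = -543244 + 806*Z)
1/l(K(O(6, 6))) = 1/(-543244 + 806*(6/(2 + 6))) = 1/(-543244 + 806*(6/8)) = 1/(-543244 + 806*(6*(⅛))) = 1/(-543244 + 806*(¾)) = 1/(-543244 + 1209/2) = 1/(-1085279/2) = -2/1085279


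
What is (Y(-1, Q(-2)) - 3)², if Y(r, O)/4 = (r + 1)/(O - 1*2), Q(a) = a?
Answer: 9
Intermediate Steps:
Y(r, O) = 4*(1 + r)/(-2 + O) (Y(r, O) = 4*((r + 1)/(O - 1*2)) = 4*((1 + r)/(O - 2)) = 4*((1 + r)/(-2 + O)) = 4*(1 + r)/(-2 + O))
(Y(-1, Q(-2)) - 3)² = (4*(1 - 1)/(-2 - 2) - 3)² = (4*0/(-4) - 3)² = (4*(-¼)*0 - 3)² = (0 - 3)² = (-3)² = 9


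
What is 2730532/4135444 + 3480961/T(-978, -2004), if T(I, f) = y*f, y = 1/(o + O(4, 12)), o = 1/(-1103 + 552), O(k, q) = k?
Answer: -7927468328298331/1141593451644 ≈ -6944.2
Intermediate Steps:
o = -1/551 (o = 1/(-551) = -1/551 ≈ -0.0018149)
y = 551/2203 (y = 1/(-1/551 + 4) = 1/(2203/551) = 551/2203 ≈ 0.25011)
T(I, f) = 551*f/2203
2730532/4135444 + 3480961/T(-978, -2004) = 2730532/4135444 + 3480961/(((551/2203)*(-2004))) = 2730532*(1/4135444) + 3480961/(-1104204/2203) = 682633/1033861 + 3480961*(-2203/1104204) = 682633/1033861 - 7668557083/1104204 = -7927468328298331/1141593451644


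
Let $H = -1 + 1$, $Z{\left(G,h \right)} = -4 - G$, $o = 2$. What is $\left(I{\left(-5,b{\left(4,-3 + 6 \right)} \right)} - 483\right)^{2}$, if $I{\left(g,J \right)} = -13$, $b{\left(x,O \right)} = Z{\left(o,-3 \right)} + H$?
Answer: $246016$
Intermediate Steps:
$H = 0$
$b{\left(x,O \right)} = -6$ ($b{\left(x,O \right)} = \left(-4 - 2\right) + 0 = -6 + 0 = -6$)
$\left(I{\left(-5,b{\left(4,-3 + 6 \right)} \right)} - 483\right)^{2} = \left(-13 - 483\right)^{2} = \left(-496\right)^{2} = 246016$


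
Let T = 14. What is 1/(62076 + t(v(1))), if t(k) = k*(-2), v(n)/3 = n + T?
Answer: 1/61986 ≈ 1.6133e-5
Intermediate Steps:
v(n) = 42 + 3*n (v(n) = 3*(n + 14) = 3*(14 + n) = 42 + 3*n)
t(k) = -2*k
1/(62076 + t(v(1))) = 1/(62076 - 2*(42 + 3*1)) = 1/(62076 - 2*(42 + 3)) = 1/(62076 - 2*45) = 1/(62076 - 90) = 1/61986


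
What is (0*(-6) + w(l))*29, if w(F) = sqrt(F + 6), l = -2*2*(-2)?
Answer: 29*sqrt(14) ≈ 108.51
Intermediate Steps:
l = 8 (l = -4*(-2) = 8)
w(F) = sqrt(6 + F)
(0*(-6) + w(l))*29 = (0*(-6) + sqrt(6 + 8))*29 = (0 + sqrt(14))*29 = sqrt(14)*29 = 29*sqrt(14)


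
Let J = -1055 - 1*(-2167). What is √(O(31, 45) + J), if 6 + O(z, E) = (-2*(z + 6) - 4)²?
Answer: √7190 ≈ 84.794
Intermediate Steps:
O(z, E) = -6 + (-16 - 2*z)² (O(z, E) = -6 + (-2*(z + 6) - 4)² = -6 + (-2*(6 + z) - 4)² = -6 + ((-12 - 2*z) - 4)² = -6 + (-16 - 2*z)²)
J = 1112 (J = -1055 + 2167 = 1112)
√(O(31, 45) + J) = √((-6 + 4*(8 + 31)²) + 1112) = √((-6 + 4*39²) + 1112) = √((-6 + 4*1521) + 1112) = √((-6 + 6084) + 1112) = √(6078 + 1112) = √7190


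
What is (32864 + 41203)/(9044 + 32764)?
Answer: 24689/13936 ≈ 1.7716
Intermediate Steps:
(32864 + 41203)/(9044 + 32764) = 74067/41808 = 74067*(1/41808) = 24689/13936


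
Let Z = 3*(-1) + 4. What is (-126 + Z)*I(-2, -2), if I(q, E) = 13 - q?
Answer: -1875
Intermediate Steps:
Z = 1 (Z = -3 + 4 = 1)
(-126 + Z)*I(-2, -2) = (-126 + 1)*(13 - 1*(-2)) = -125*(13 + 2) = -125*15 = -1875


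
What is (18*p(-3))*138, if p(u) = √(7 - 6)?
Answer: 2484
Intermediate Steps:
p(u) = 1 (p(u) = √1 = 1)
(18*p(-3))*138 = (18*1)*138 = 18*138 = 2484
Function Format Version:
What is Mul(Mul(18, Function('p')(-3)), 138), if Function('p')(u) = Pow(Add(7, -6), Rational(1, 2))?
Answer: 2484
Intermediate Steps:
Function('p')(u) = 1 (Function('p')(u) = Pow(1, Rational(1, 2)) = 1)
Mul(Mul(18, Function('p')(-3)), 138) = Mul(Mul(18, 1), 138) = Mul(18, 138) = 2484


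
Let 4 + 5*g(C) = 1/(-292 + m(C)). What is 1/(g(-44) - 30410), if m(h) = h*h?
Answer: -1644/49995355 ≈ -3.2883e-5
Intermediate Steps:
m(h) = h**2
g(C) = -4/5 + 1/(5*(-292 + C**2))
1/(g(-44) - 30410) = 1/((1169 - 4*(-44)**2)/(5*(-292 + (-44)**2)) - 30410) = 1/((1169 - 4*1936)/(5*(-292 + 1936)) - 30410) = 1/((1/5)*(1169 - 7744)/1644 - 30410) = 1/((1/5)*(1/1644)*(-6575) - 30410) = 1/(-1315/1644 - 30410) = 1/(-49995355/1644) = -1644/49995355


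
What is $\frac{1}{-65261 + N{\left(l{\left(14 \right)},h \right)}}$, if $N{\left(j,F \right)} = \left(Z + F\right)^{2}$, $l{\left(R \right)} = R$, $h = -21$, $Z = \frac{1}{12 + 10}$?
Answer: $- \frac{484}{31373803} \approx -1.5427 \cdot 10^{-5}$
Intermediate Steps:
$Z = \frac{1}{22} \approx 0.045455$
$N{\left(j,F \right)} = \left(\frac{1}{22} + F\right)^{2}$
$\frac{1}{-65261 + N{\left(l{\left(14 \right)},h \right)}} = \frac{1}{-65261 + \frac{\left(1 + 22 \left(-21\right)\right)^{2}}{484}} = \frac{1}{-65261 + \frac{\left(1 - 462\right)^{2}}{484}} = \frac{1}{-65261 + \frac{\left(-461\right)^{2}}{484}} = \frac{1}{-65261 + \frac{1}{484} \cdot 212521} = \frac{1}{-65261 + \frac{212521}{484}} = \frac{1}{- \frac{31373803}{484}} = - \frac{484}{31373803}$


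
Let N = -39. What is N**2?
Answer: 1521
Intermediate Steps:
N**2 = (-39)**2 = 1521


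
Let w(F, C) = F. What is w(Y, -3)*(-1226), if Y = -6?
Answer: 7356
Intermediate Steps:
w(Y, -3)*(-1226) = -6*(-1226) = 7356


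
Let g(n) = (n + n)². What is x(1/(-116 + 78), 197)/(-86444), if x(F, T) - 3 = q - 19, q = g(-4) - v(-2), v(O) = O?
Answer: -25/43222 ≈ -0.00057841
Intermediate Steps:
g(n) = 4*n² (g(n) = (2*n)² = 4*n²)
q = 66 (q = 4*(-4)² - 1*(-2) = 4*16 + 2 = 64 + 2 = 66)
x(F, T) = 50 (x(F, T) = 3 + (66 - 19) = 3 + 47 = 50)
x(1/(-116 + 78), 197)/(-86444) = 50/(-86444) = 50*(-1/86444) = -25/43222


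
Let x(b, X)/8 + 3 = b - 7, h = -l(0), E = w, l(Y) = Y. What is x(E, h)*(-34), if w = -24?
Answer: 9248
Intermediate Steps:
E = -24
h = 0 (h = -1*0 = 0)
x(b, X) = -80 + 8*b (x(b, X) = -24 + 8*(b - 7) = -24 + 8*(-7 + b) = -24 + (-56 + 8*b) = -80 + 8*b)
x(E, h)*(-34) = (-80 + 8*(-24))*(-34) = (-80 - 192)*(-34) = -272*(-34) = 9248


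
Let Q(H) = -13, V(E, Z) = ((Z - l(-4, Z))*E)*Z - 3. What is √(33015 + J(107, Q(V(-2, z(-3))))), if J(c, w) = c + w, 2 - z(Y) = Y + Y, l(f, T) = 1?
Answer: √33109 ≈ 181.96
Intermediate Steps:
z(Y) = 2 - 2*Y (z(Y) = 2 - (Y + Y) = 2 - 2*Y)
V(E, Z) = -3 + E*Z*(-1 + Z) (V(E, Z) = ((Z - 1*1)*E)*Z - 3 = ((Z - 1)*E)*Z - 3 = ((-1 + Z)*E)*Z - 3 = (E*(-1 + Z))*Z - 3 = E*Z*(-1 + Z) - 3 = -3 + E*Z*(-1 + Z))
√(33015 + J(107, Q(V(-2, z(-3))))) = √(33015 + (107 - 13)) = √(33015 + 94) = √33109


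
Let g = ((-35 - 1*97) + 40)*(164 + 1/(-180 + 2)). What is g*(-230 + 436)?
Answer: -276613916/89 ≈ -3.1080e+6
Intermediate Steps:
g = -1342786/89 (g = ((-35 - 97) + 40)*(164 + 1/(-178)) = (-132 + 40)*(164 - 1/178) = -92*29191/178 = -1342786/89 ≈ -15087.)
g*(-230 + 436) = -1342786*(-230 + 436)/89 = -1342786/89*206 = -276613916/89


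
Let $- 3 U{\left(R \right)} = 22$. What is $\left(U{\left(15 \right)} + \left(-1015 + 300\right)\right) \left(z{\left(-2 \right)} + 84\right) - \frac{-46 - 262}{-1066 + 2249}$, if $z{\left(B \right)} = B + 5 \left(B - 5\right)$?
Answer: $- \frac{17212349}{507} \approx -33949.0$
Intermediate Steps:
$U{\left(R \right)} = - \frac{22}{3}$ ($U{\left(R \right)} = \left(- \frac{1}{3}\right) 22 = - \frac{22}{3}$)
$z{\left(B \right)} = -25 + 6 B$ ($z{\left(B \right)} = B + 5 \left(B - 5\right) = B + 5 \left(-5 + B\right) = B + \left(-25 + 5 B\right) = -25 + 6 B$)
$\left(U{\left(15 \right)} + \left(-1015 + 300\right)\right) \left(z{\left(-2 \right)} + 84\right) - \frac{-46 - 262}{-1066 + 2249} = \left(- \frac{22}{3} + \left(-1015 + 300\right)\right) \left(\left(-25 + 6 \left(-2\right)\right) + 84\right) - \frac{-46 - 262}{-1066 + 2249} = \left(- \frac{22}{3} - 715\right) \left(\left(-25 - 12\right) + 84\right) - - \frac{308}{1183} = - \frac{2167 \left(-37 + 84\right)}{3} - \left(-308\right) \frac{1}{1183} = \left(- \frac{2167}{3}\right) 47 - - \frac{44}{169} = - \frac{101849}{3} + \frac{44}{169} = - \frac{17212349}{507}$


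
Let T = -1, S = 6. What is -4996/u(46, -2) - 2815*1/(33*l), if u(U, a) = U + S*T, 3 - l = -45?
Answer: -1003283/7920 ≈ -126.68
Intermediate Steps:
l = 48 (l = 3 - 1*(-45) = 3 + 45 = 48)
u(U, a) = -6 + U (u(U, a) = U + 6*(-1) = U - 6 = -6 + U)
-4996/u(46, -2) - 2815*1/(33*l) = -4996/(-6 + 46) - 2815/(48*33) = -4996/40 - 2815/1584 = -4996*1/40 - 2815*1/1584 = -1249/10 - 2815/1584 = -1003283/7920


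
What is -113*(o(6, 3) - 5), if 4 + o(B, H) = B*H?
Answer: -1017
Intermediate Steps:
o(B, H) = -4 + B*H
-113*(o(6, 3) - 5) = -113*((-4 + 6*3) - 5) = -113*((-4 + 18) - 5) = -113*(14 - 5) = -113*9 = -1017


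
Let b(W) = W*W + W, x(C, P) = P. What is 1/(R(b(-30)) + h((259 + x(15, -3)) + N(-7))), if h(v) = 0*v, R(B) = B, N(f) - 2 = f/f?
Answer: 1/870 ≈ 0.0011494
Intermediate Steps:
N(f) = 3 (N(f) = 2 + f/f = 2 + 1 = 3)
b(W) = W + W**2 (b(W) = W**2 + W = W + W**2)
h(v) = 0
1/(R(b(-30)) + h((259 + x(15, -3)) + N(-7))) = 1/(-30*(1 - 30) + 0) = 1/(-30*(-29) + 0) = 1/(870 + 0) = 1/870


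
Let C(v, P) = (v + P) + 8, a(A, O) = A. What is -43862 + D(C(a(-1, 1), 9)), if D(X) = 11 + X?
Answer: -43835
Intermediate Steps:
C(v, P) = 8 + P + v (C(v, P) = (P + v) + 8 = 8 + P + v)
-43862 + D(C(a(-1, 1), 9)) = -43862 + (11 + (8 + 9 - 1)) = -43862 + (11 + 16) = -43862 + 27 = -43835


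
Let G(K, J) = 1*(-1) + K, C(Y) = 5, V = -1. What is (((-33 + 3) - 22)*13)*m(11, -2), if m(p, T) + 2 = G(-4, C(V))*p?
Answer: 38532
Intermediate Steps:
G(K, J) = -1 + K
m(p, T) = -2 - 5*p (m(p, T) = -2 + (-1 - 4)*p = -2 - 5*p)
(((-33 + 3) - 22)*13)*m(11, -2) = (((-33 + 3) - 22)*13)*(-2 - 5*11) = ((-30 - 22)*13)*(-2 - 55) = -52*13*(-57) = -676*(-57) = 38532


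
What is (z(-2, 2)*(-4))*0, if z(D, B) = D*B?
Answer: 0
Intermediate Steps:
z(D, B) = B*D
(z(-2, 2)*(-4))*0 = ((2*(-2))*(-4))*0 = -4*(-4)*0 = 16*0 = 0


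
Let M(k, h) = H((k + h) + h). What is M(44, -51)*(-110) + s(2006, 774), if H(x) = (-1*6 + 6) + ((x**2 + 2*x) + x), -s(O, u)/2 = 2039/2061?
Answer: -723208978/2061 ≈ -3.5090e+5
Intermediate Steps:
s(O, u) = -4078/2061
H(x) = x**2 + 3*x (H(x) = (-6 + 6) + (x**2 + 3*x) = 0 + (x**2 + 3*x) = x**2 + 3*x)
M(k, h) = (k + 2*h)*(3 + k + 2*h) (M(k, h) = ((k + h) + h)*(3 + ((k + h) + h)) = ((h + k) + h)*(3 + ((h + k) + h)) = (k + 2*h)*(3 + (k + 2*h)) = (k + 2*h)*(3 + k + 2*h))
M(44, -51)*(-110) + s(2006, 774) = ((44 + 2*(-51))*(3 + 44 + 2*(-51)))*(-110) - 4078/2061 = ((44 - 102)*(3 + 44 - 102))*(-110) - 4078/2061 = -58*(-55)*(-110) - 4078/2061 = 3190*(-110) - 4078/2061 = -350900 - 4078/2061 = -723208978/2061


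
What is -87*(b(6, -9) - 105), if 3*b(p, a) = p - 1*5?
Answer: 9106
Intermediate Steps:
b(p, a) = -5/3 + p/3 (b(p, a) = (p - 1*5)/3 = (p - 5)/3 = (-5 + p)/3 = -5/3 + p/3)
-87*(b(6, -9) - 105) = -87*((-5/3 + (1/3)*6) - 105) = -87*((-5/3 + 2) - 105) = -87*(1/3 - 105) = -87*(-314/3) = 9106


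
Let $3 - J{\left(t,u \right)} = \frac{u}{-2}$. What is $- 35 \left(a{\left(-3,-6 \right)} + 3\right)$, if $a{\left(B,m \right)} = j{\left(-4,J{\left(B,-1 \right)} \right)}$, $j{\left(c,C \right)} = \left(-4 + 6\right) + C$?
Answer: $- \frac{525}{2} \approx -262.5$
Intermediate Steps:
$J{\left(t,u \right)} = 3 + \frac{u}{2}$ ($J{\left(t,u \right)} = 3 - \frac{u}{-2} = 3 - u \left(- \frac{1}{2}\right) = 3 - - \frac{u}{2} = 3 + \frac{u}{2}$)
$j{\left(c,C \right)} = 2 + C$
$a{\left(B,m \right)} = \frac{9}{2}$ ($a{\left(B,m \right)} = 2 + \left(3 + \frac{1}{2} \left(-1\right)\right) = 2 + \left(3 - \frac{1}{2}\right) = 2 + \frac{5}{2} = \frac{9}{2}$)
$- 35 \left(a{\left(-3,-6 \right)} + 3\right) = - 35 \left(\frac{9}{2} + 3\right) = \left(-35\right) \frac{15}{2} = - \frac{525}{2}$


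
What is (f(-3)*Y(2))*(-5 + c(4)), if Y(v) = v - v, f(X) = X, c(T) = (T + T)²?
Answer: 0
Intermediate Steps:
c(T) = 4*T² (c(T) = (2*T)² = 4*T²)
Y(v) = 0
(f(-3)*Y(2))*(-5 + c(4)) = (-3*0)*(-5 + 4*4²) = 0*(-5 + 4*16) = 0*(-5 + 64) = 0*59 = 0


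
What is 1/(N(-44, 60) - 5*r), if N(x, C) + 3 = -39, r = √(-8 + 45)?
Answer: -42/839 + 5*√37/839 ≈ -0.013810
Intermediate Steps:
r = √37 ≈ 6.0828
N(x, C) = -42 (N(x, C) = -3 - 39 = -42)
1/(N(-44, 60) - 5*r) = 1/(-42 - 5*√37)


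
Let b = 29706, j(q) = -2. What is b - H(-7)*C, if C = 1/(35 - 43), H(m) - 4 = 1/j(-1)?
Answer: 475303/16 ≈ 29706.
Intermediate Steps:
H(m) = 7/2 (H(m) = 4 + 1/(-2) = 4 - ½ = 7/2)
C = -⅛ (C = 1/(-8) = -⅛ ≈ -0.12500)
b - H(-7)*C = 29706 - 7*(-1)/(2*8) = 29706 - 1*(-7/16) = 29706 + 7/16 = 475303/16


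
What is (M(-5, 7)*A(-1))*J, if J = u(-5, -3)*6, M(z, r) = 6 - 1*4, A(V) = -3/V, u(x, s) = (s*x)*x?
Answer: -2700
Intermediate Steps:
u(x, s) = s*x**2
M(z, r) = 2 (M(z, r) = 6 - 4 = 2)
J = -450 (J = -3*(-5)**2*6 = -3*25*6 = -75*6 = -450)
(M(-5, 7)*A(-1))*J = (2*(-3/(-1)))*(-450) = (2*(-3*(-1)))*(-450) = (2*3)*(-450) = 6*(-450) = -2700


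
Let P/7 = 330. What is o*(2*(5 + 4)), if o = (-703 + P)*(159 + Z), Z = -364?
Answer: -5929830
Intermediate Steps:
P = 2310 (P = 7*330 = 2310)
o = -329435 (o = (-703 + 2310)*(159 - 364) = 1607*(-205) = -329435)
o*(2*(5 + 4)) = -658870*(5 + 4) = -658870*9 = -329435*18 = -5929830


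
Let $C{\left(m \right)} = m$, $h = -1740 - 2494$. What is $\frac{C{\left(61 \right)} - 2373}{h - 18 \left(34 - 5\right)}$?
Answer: $\frac{578}{1189} \approx 0.48612$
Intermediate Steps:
$h = -4234$ ($h = -1740 - 2494 = -4234$)
$\frac{C{\left(61 \right)} - 2373}{h - 18 \left(34 - 5\right)} = \frac{61 - 2373}{-4234 - 18 \left(34 - 5\right)} = - \frac{2312}{-4234 - 522} = - \frac{2312}{-4756} = \left(-2312\right) \left(- \frac{1}{4756}\right) = \frac{578}{1189}$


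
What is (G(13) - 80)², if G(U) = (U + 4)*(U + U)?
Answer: 131044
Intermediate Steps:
G(U) = 2*U*(4 + U) (G(U) = (4 + U)*(2*U) = 2*U*(4 + U))
(G(13) - 80)² = (2*13*(4 + 13) - 80)² = (2*13*17 - 80)² = (442 - 80)² = 362² = 131044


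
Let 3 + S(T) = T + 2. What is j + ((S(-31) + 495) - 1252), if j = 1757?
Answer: 968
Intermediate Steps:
S(T) = -1 + T (S(T) = -3 + (T + 2) = -3 + (2 + T) = -1 + T)
j + ((S(-31) + 495) - 1252) = 1757 + (((-1 - 31) + 495) - 1252) = 1757 + ((-32 + 495) - 1252) = 1757 + (463 - 1252) = 1757 - 789 = 968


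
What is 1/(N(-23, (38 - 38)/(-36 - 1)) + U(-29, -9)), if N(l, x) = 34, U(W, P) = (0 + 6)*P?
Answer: -1/20 ≈ -0.050000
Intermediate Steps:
U(W, P) = 6*P
1/(N(-23, (38 - 38)/(-36 - 1)) + U(-29, -9)) = 1/(34 + 6*(-9)) = 1/(34 - 54) = 1/(-20) = -1/20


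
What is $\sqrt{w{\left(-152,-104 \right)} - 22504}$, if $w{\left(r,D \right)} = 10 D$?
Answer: $6 i \sqrt{654} \approx 153.44 i$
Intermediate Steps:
$\sqrt{w{\left(-152,-104 \right)} - 22504} = \sqrt{10 \left(-104\right) - 22504} = \sqrt{-1040 - 22504} = \sqrt{-23544} = 6 i \sqrt{654}$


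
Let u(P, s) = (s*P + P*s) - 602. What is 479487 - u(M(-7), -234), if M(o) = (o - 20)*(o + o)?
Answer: 656993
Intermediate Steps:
M(o) = 2*o*(-20 + o) (M(o) = (-20 + o)*(2*o) = 2*o*(-20 + o))
u(P, s) = -602 + 2*P*s (u(P, s) = (P*s + P*s) - 602 = 2*P*s - 602 = -602 + 2*P*s)
479487 - u(M(-7), -234) = 479487 - (-602 + 2*(2*(-7)*(-20 - 7))*(-234)) = 479487 - (-602 + 2*(2*(-7)*(-27))*(-234)) = 479487 - (-602 + 2*378*(-234)) = 479487 - (-602 - 176904) = 479487 - 1*(-177506) = 479487 + 177506 = 656993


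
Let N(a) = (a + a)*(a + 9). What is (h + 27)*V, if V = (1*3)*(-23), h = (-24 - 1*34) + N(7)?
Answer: -13317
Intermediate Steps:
N(a) = 2*a*(9 + a) (N(a) = (2*a)*(9 + a) = 2*a*(9 + a))
h = 166 (h = (-24 - 1*34) + 2*7*(9 + 7) = (-24 - 34) + 2*7*16 = -58 + 224 = 166)
V = -69 (V = 3*(-23) = -69)
(h + 27)*V = (166 + 27)*(-69) = 193*(-69) = -13317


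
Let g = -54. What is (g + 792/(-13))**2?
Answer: 2232036/169 ≈ 13207.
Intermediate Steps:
(g + 792/(-13))**2 = (-54 + 792/(-13))**2 = (-54 + 792*(-1/13))**2 = (-54 - 792/13)**2 = (-1494/13)**2 = 2232036/169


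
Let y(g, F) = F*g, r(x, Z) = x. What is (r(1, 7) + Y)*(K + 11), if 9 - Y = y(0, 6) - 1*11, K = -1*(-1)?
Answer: 252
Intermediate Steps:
K = 1
Y = 20 (Y = 9 - (6*0 - 1*11) = 9 - (0 - 11) = 9 - 1*(-11) = 9 + 11 = 20)
(r(1, 7) + Y)*(K + 11) = (1 + 20)*(1 + 11) = 21*12 = 252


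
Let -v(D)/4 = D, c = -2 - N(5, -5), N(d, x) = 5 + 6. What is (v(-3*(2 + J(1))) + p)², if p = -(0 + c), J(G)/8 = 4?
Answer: 177241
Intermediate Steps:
J(G) = 32 (J(G) = 8*4 = 32)
N(d, x) = 11
c = -13 (c = -2 - 1*11 = -2 - 11 = -13)
v(D) = -4*D
p = 13 (p = -(0 - 13) = -1*(-13) = 13)
(v(-3*(2 + J(1))) + p)² = (-(-12)*(2 + 32) + 13)² = (-(-12)*34 + 13)² = (-4*(-102) + 13)² = (408 + 13)² = 421² = 177241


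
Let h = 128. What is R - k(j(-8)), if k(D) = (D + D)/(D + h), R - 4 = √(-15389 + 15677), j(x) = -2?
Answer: 254/63 + 12*√2 ≈ 21.002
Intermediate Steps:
R = 4 + 12*√2 (R = 4 + √(-15389 + 15677) = 4 + √288 = 4 + 12*√2 ≈ 20.971)
k(D) = 2*D/(128 + D) (k(D) = (D + D)/(D + 128) = (2*D)/(128 + D) = 2*D/(128 + D))
R - k(j(-8)) = (4 + 12*√2) - 2*(-2)/(128 - 2) = (4 + 12*√2) - 2*(-2)/126 = (4 + 12*√2) - 1*(-2/63) = (4 + 12*√2) + 2/63 = 254/63 + 12*√2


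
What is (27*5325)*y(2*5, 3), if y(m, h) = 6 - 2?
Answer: 575100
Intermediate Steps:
y(m, h) = 4
(27*5325)*y(2*5, 3) = (27*5325)*4 = 143775*4 = 575100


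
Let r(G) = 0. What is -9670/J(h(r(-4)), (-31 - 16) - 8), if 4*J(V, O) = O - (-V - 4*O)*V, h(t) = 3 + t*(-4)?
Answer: 19340/353 ≈ 54.788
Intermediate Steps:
h(t) = 3 - 4*t
J(V, O) = O/4 - V*(-V - 4*O)/4 (J(V, O) = (O - (-V - 4*O)*V)/4 = (O - V*(-V - 4*O))/4 = O/4 - V*(-V - 4*O)/4)
-9670/J(h(r(-4)), (-31 - 16) - 8) = -9670/(((-31 - 16) - 8)/4 + (3 - 4*0)**2/4 + ((-31 - 16) - 8)*(3 - 4*0)) = -9670/((-47 - 8)/4 + (3 + 0)**2/4 + (-47 - 8)*(3 + 0)) = -9670/((1/4)*(-55) + (1/4)*3**2 - 55*3) = -9670/(-55/4 + (1/4)*9 - 165) = -9670/(-55/4 + 9/4 - 165) = -9670/(-353/2) = -9670*(-2/353) = 19340/353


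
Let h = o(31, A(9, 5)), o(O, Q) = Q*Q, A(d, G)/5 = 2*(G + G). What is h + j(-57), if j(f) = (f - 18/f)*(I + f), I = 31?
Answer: 218002/19 ≈ 11474.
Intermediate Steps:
A(d, G) = 20*G (A(d, G) = 5*(2*(G + G)) = 5*(2*(2*G)) = 5*(4*G) = 20*G)
o(O, Q) = Q²
h = 10000 (h = (20*5)² = 100² = 10000)
j(f) = (31 + f)*(f - 18/f) (j(f) = (f - 18/f)*(31 + f) = (31 + f)*(f - 18/f))
h + j(-57) = 10000 + (-18 + (-57)² - 558/(-57) + 31*(-57)) = 10000 + (-18 + 3249 - 558*(-1/57) - 1767) = 10000 + (-18 + 3249 + 186/19 - 1767) = 10000 + 28002/19 = 218002/19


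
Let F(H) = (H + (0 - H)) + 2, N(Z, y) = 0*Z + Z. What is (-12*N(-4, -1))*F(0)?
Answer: 96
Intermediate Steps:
N(Z, y) = Z (N(Z, y) = 0 + Z = Z)
F(H) = 2 (F(H) = (H - H) + 2 = 0 + 2 = 2)
(-12*N(-4, -1))*F(0) = -12*(-4)*2 = 48*2 = 96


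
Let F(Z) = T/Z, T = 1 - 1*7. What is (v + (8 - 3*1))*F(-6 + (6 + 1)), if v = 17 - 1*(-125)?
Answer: -882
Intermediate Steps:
T = -6 (T = 1 - 7 = -6)
F(Z) = -6/Z
v = 142 (v = 17 + 125 = 142)
(v + (8 - 3*1))*F(-6 + (6 + 1)) = (142 + (8 - 3*1))*(-6/(-6 + (6 + 1))) = (142 + (8 - 3))*(-6/(-6 + 7)) = (142 + 5)*(-6/1) = 147*(-6*1) = 147*(-6) = -882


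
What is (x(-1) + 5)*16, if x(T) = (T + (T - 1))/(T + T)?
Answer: 104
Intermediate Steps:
x(T) = (-1 + 2*T)/(2*T) (x(T) = (T + (-1 + T))/((2*T)) = (-1 + 2*T)*(1/(2*T)) = (-1 + 2*T)/(2*T))
(x(-1) + 5)*16 = ((-1/2 - 1)/(-1) + 5)*16 = (-1*(-3/2) + 5)*16 = (3/2 + 5)*16 = (13/2)*16 = 104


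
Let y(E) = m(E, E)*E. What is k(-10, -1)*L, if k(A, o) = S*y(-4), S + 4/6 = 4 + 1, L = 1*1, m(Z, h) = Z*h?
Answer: -832/3 ≈ -277.33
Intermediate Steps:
y(E) = E³ (y(E) = (E*E)*E = E²*E = E³)
L = 1
S = 13/3 (S = -⅔ + (4 + 1) = -⅔ + 5 = 13/3 ≈ 4.3333)
k(A, o) = -832/3 (k(A, o) = (13/3)*(-4)³ = (13/3)*(-64) = -832/3)
k(-10, -1)*L = -832/3*1 = -832/3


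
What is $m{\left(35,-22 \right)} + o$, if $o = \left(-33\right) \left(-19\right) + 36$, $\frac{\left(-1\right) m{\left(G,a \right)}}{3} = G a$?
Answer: $2973$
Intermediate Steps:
$m{\left(G,a \right)} = - 3 G a$
$o = 663$ ($o = 627 + 36 = 663$)
$m{\left(35,-22 \right)} + o = \left(-3\right) 35 \left(-22\right) + 663 = 2310 + 663 = 2973$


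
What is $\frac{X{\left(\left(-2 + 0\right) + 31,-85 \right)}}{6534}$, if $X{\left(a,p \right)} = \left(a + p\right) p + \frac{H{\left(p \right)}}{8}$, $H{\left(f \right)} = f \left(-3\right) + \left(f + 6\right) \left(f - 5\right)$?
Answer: $\frac{45445}{52272} \approx 0.86939$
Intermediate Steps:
$H{\left(f \right)} = - 3 f + \left(-5 + f\right) \left(6 + f\right)$ ($H{\left(f \right)} = - 3 f + \left(6 + f\right) \left(-5 + f\right) = - 3 f + \left(-5 + f\right) \left(6 + f\right)$)
$X{\left(a,p \right)} = - \frac{15}{4} - \frac{p}{4} + \frac{p^{2}}{8} + p \left(a + p\right)$ ($X{\left(a,p \right)} = \left(a + p\right) p + \frac{-30 + p^{2} - 2 p}{8} = p \left(a + p\right) + \left(-30 + p^{2} - 2 p\right) \frac{1}{8} = p \left(a + p\right) - \left(\frac{15}{4} - \frac{p^{2}}{8} + \frac{p}{4}\right) = - \frac{15}{4} - \frac{p}{4} + \frac{p^{2}}{8} + p \left(a + p\right)$)
$\frac{X{\left(\left(-2 + 0\right) + 31,-85 \right)}}{6534} = \frac{- \frac{15}{4} - - \frac{85}{4} + \frac{9 \left(-85\right)^{2}}{8} + \left(\left(-2 + 0\right) + 31\right) \left(-85\right)}{6534} = \left(- \frac{15}{4} + \frac{85}{4} + \frac{9}{8} \cdot 7225 + \left(-2 + 31\right) \left(-85\right)\right) \frac{1}{6534} = \left(- \frac{15}{4} + \frac{85}{4} + \frac{65025}{8} + 29 \left(-85\right)\right) \frac{1}{6534} = \left(- \frac{15}{4} + \frac{85}{4} + \frac{65025}{8} - 2465\right) \frac{1}{6534} = \frac{45445}{8} \cdot \frac{1}{6534} = \frac{45445}{52272}$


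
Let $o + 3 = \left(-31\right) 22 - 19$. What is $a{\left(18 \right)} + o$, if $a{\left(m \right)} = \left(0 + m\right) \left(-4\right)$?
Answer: $-776$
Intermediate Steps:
$a{\left(m \right)} = - 4 m$ ($a{\left(m \right)} = m \left(-4\right) = - 4 m$)
$o = -704$ ($o = -3 - 701 = -704$)
$a{\left(18 \right)} + o = \left(-4\right) 18 - 704 = -72 - 704 = -776$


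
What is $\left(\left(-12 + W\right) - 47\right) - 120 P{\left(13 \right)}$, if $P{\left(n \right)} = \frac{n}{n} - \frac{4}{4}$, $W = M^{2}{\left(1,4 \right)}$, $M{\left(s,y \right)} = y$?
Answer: $-43$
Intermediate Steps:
$W = 16$ ($W = 4^{2} = 16$)
$P{\left(n \right)} = 0$ ($P{\left(n \right)} = 1 - 1 = 0$)
$\left(\left(-12 + W\right) - 47\right) - 120 P{\left(13 \right)} = \left(\left(-12 + 16\right) - 47\right) - 0 = \left(4 - 47\right) + 0 = -43 + 0 = -43$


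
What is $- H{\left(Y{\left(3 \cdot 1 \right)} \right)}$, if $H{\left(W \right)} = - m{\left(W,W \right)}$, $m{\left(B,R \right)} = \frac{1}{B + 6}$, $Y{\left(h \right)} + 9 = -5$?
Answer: $- \frac{1}{8} \approx -0.125$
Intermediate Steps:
$Y{\left(h \right)} = -14$ ($Y{\left(h \right)} = -9 - 5 = -14$)
$m{\left(B,R \right)} = \frac{1}{6 + B}$
$H{\left(W \right)} = - \frac{1}{6 + W}$
$- H{\left(Y{\left(3 \cdot 1 \right)} \right)} = - \frac{-1}{6 - 14} = - \frac{-1}{-8} = - \frac{\left(-1\right) \left(-1\right)}{8} = \left(-1\right) \frac{1}{8} = - \frac{1}{8}$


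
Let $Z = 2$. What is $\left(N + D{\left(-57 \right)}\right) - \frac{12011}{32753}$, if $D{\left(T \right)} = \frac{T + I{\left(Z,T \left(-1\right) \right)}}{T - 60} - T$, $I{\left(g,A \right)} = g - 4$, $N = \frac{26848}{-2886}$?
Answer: $\frac{6782376373}{141787737} \approx 47.835$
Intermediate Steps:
$N = - \frac{13424}{1443}$ ($N = 26848 \left(- \frac{1}{2886}\right) = - \frac{13424}{1443} \approx -9.3028$)
$I{\left(g,A \right)} = -4 + g$
$D{\left(T \right)} = - T + \frac{-2 + T}{-60 + T}$ ($D{\left(T \right)} = \frac{T + \left(-4 + 2\right)}{T - 60} - T = \frac{T - 2}{-60 + T} - T = \frac{-2 + T}{-60 + T} - T = - T + \frac{-2 + T}{-60 + T}$)
$\left(N + D{\left(-57 \right)}\right) - \frac{12011}{32753} = \left(- \frac{13424}{1443} + \frac{-2 - \left(-57\right)^{2} + 61 \left(-57\right)}{-60 - 57}\right) - \frac{12011}{32753} = \left(- \frac{13424}{1443} + \frac{-2 - 3249 - 3477}{-117}\right) - \frac{12011}{32753} = \left(- \frac{13424}{1443} - \frac{-2 - 3249 - 3477}{117}\right) - \frac{12011}{32753} = \left(- \frac{13424}{1443} - - \frac{6728}{117}\right) - \frac{12011}{32753} = \left(- \frac{13424}{1443} + \frac{6728}{117}\right) - \frac{12011}{32753} = \frac{208664}{4329} - \frac{12011}{32753} = \frac{6782376373}{141787737}$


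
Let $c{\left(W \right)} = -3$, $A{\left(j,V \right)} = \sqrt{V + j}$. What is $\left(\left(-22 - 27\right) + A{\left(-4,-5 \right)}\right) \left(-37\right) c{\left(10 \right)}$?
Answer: $-5439 + 333 i \approx -5439.0 + 333.0 i$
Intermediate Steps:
$\left(\left(-22 - 27\right) + A{\left(-4,-5 \right)}\right) \left(-37\right) c{\left(10 \right)} = \left(\left(-22 - 27\right) + \sqrt{-5 - 4}\right) \left(-37\right) \left(-3\right) = \left(-49 + \sqrt{-9}\right) \left(-37\right) \left(-3\right) = \left(-49 + 3 i\right) \left(-37\right) \left(-3\right) = \left(1813 - 111 i\right) \left(-3\right) = -5439 + 333 i$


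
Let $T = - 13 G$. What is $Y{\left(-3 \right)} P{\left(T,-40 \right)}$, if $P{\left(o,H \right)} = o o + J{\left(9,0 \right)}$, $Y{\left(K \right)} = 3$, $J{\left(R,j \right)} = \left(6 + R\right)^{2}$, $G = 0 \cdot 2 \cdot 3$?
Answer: $675$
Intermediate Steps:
$G = 0$ ($G = 0 \cdot 3 = 0$)
$T = 0$ ($T = \left(-13\right) 0 = 0$)
$P{\left(o,H \right)} = 225 + o^{2}$ ($P{\left(o,H \right)} = o o + \left(6 + 9\right)^{2} = o^{2} + 15^{2} = o^{2} + 225 = 225 + o^{2}$)
$Y{\left(-3 \right)} P{\left(T,-40 \right)} = 3 \left(225 + 0^{2}\right) = 3 \left(225 + 0\right) = 3 \cdot 225 = 675$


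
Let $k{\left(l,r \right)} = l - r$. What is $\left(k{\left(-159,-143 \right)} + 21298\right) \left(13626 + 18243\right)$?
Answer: $678236058$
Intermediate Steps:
$\left(k{\left(-159,-143 \right)} + 21298\right) \left(13626 + 18243\right) = \left(\left(-159 - -143\right) + 21298\right) \left(13626 + 18243\right) = \left(\left(-159 + 143\right) + 21298\right) 31869 = \left(-16 + 21298\right) 31869 = 21282 \cdot 31869 = 678236058$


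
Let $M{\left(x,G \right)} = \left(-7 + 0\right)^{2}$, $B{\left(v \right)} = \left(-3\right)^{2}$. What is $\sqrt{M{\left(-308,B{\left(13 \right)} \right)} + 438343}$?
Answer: $2 \sqrt{109598} \approx 662.11$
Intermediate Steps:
$B{\left(v \right)} = 9$
$M{\left(x,G \right)} = 49$ ($M{\left(x,G \right)} = \left(-7\right)^{2} = 49$)
$\sqrt{M{\left(-308,B{\left(13 \right)} \right)} + 438343} = \sqrt{49 + 438343} = \sqrt{438392} = 2 \sqrt{109598}$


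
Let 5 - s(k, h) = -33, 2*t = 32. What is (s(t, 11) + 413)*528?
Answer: 238128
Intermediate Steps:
t = 16 (t = (½)*32 = 16)
s(k, h) = 38 (s(k, h) = 5 - 1*(-33) = 5 + 33 = 38)
(s(t, 11) + 413)*528 = (38 + 413)*528 = 451*528 = 238128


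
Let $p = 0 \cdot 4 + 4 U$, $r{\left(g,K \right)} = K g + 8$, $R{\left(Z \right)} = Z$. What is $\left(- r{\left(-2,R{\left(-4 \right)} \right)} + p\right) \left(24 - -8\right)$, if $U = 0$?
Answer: $-512$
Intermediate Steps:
$r{\left(g,K \right)} = 8 + K g$
$p = 0$ ($p = 0 \cdot 4 + 4 \cdot 0 = 0 + 0 = 0$)
$\left(- r{\left(-2,R{\left(-4 \right)} \right)} + p\right) \left(24 - -8\right) = \left(- (8 - -8) + 0\right) \left(24 - -8\right) = \left(- (8 + 8) + 0\right) \left(24 + 8\right) = \left(\left(-1\right) 16 + 0\right) 32 = \left(-16 + 0\right) 32 = \left(-16\right) 32 = -512$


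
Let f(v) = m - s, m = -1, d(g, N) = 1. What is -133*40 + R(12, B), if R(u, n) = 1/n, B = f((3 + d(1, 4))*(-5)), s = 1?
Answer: -10641/2 ≈ -5320.5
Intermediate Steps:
f(v) = -2 (f(v) = -1 - 1*1 = -1 - 1 = -2)
B = -2
-133*40 + R(12, B) = -133*40 + 1/(-2) = -5320 - 1/2 = -10641/2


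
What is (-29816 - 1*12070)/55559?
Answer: -41886/55559 ≈ -0.75390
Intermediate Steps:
(-29816 - 1*12070)/55559 = (-29816 - 12070)*(1/55559) = -41886*1/55559 = -41886/55559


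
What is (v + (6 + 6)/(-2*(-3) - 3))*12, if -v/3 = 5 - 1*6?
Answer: 84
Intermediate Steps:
v = 3 (v = -3*(5 - 1*6) = -3*(5 - 6) = -3*(-1) = 3)
(v + (6 + 6)/(-2*(-3) - 3))*12 = (3 + (6 + 6)/(-2*(-3) - 3))*12 = (3 + 12/(6 - 3))*12 = (3 + 12/3)*12 = (3 + 12*(1/3))*12 = (3 + 4)*12 = 7*12 = 84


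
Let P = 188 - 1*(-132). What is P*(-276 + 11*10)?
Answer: -53120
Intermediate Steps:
P = 320 (P = 188 + 132 = 320)
P*(-276 + 11*10) = 320*(-276 + 11*10) = 320*(-276 + 110) = 320*(-166) = -53120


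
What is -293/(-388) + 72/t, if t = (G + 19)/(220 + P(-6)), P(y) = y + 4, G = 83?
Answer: 1019989/6596 ≈ 154.64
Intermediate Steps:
P(y) = 4 + y
t = 51/109 (t = (83 + 19)/(220 + (4 - 6)) = 102/(220 - 2) = 102/218 = 102*(1/218) = 51/109 ≈ 0.46789)
-293/(-388) + 72/t = -293/(-388) + 72/(51/109) = -293*(-1/388) + 72*(109/51) = 293/388 + 2616/17 = 1019989/6596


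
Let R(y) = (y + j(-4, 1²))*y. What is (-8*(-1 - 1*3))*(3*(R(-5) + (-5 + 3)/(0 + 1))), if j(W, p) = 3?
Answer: 768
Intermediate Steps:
R(y) = y*(3 + y) (R(y) = (y + 3)*y = (3 + y)*y = y*(3 + y))
(-8*(-1 - 1*3))*(3*(R(-5) + (-5 + 3)/(0 + 1))) = (-8*(-1 - 1*3))*(3*(-5*(3 - 5) + (-5 + 3)/(0 + 1))) = (-8*(-1 - 3))*(3*(-5*(-2) - 2/1)) = (-8*(-4))*(3*(10 - 2*1)) = 32*(3*(10 - 2)) = 32*(3*8) = 32*24 = 768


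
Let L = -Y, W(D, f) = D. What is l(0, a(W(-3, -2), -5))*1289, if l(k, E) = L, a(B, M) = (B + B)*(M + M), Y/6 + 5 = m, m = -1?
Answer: 46404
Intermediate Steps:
Y = -36 (Y = -30 + 6*(-1) = -30 - 6 = -36)
a(B, M) = 4*B*M (a(B, M) = (2*B)*(2*M) = 4*B*M)
L = 36 (L = -1*(-36) = 36)
l(k, E) = 36
l(0, a(W(-3, -2), -5))*1289 = 36*1289 = 46404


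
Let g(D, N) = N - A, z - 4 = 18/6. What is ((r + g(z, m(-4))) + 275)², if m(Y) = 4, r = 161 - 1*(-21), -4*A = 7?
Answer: 3426201/16 ≈ 2.1414e+5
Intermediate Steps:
A = -7/4 (A = -¼*7 = -7/4 ≈ -1.7500)
r = 182 (r = 161 + 21 = 182)
z = 7 (z = 4 + 18/6 = 4 + 18*(⅙) = 4 + 3 = 7)
g(D, N) = 7/4 + N (g(D, N) = N - 1*(-7/4) = N + 7/4 = 7/4 + N)
((r + g(z, m(-4))) + 275)² = ((182 + (7/4 + 4)) + 275)² = ((182 + 23/4) + 275)² = (751/4 + 275)² = (1851/4)² = 3426201/16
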